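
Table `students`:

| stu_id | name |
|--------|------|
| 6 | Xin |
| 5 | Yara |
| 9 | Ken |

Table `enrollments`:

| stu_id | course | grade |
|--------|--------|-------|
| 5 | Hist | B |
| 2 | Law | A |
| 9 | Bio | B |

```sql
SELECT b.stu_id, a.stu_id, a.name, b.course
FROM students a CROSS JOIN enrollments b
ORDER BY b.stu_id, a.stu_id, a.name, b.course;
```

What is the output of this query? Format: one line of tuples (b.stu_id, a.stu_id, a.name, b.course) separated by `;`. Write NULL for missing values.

CROSS JOIN pairs every row of `students` with every row of `enrollments`: 3 × 3 = 9 rows.

(2, 5, Yara, Law); (2, 6, Xin, Law); (2, 9, Ken, Law); (5, 5, Yara, Hist); (5, 6, Xin, Hist); (5, 9, Ken, Hist); (9, 5, Yara, Bio); (9, 6, Xin, Bio); (9, 9, Ken, Bio)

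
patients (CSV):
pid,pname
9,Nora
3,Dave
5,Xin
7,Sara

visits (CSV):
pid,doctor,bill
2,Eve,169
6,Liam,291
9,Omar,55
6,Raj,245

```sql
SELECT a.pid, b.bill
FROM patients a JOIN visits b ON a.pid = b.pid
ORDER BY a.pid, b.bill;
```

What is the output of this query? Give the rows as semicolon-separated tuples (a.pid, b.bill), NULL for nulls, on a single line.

INNER JOIN keeps only pairs where the ON condition holds.
Matching on a.pid = b.pid.
- a (pid=9) pairs with 1 row(s) of b.
- a (pid=3) has no partner → excluded.
- a (pid=5) has no partner → excluded.
- a (pid=7) has no partner → excluded.
After projecting and ordering:
a.pid | b.bill
9 | 55

(9, 55)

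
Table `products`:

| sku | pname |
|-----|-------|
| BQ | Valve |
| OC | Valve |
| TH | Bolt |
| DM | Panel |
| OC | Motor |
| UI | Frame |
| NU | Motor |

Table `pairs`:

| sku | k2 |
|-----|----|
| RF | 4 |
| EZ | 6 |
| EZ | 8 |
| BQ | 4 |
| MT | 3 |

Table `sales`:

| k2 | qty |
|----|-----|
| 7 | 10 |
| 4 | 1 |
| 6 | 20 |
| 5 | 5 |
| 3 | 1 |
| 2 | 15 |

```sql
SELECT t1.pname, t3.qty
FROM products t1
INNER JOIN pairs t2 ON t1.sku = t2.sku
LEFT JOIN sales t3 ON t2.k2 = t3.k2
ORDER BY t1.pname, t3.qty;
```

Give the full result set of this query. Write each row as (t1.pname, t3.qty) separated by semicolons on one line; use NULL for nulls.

(Valve, 1)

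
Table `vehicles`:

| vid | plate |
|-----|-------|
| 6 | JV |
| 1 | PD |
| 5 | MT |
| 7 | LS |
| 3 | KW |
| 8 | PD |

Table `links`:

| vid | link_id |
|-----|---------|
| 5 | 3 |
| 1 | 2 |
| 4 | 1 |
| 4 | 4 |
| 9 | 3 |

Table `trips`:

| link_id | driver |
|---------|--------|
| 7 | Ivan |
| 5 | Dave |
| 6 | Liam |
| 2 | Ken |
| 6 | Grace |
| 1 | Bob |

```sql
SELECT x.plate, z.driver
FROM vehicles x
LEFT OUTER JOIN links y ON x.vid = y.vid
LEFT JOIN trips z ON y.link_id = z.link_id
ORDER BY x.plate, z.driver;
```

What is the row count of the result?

6

Evaluate left to right. First `vehicles x LEFT JOIN links y` on vid: 6 row(s).
Then LEFT JOIN `trips z` on link_id: each of those 6 rows is kept; rows whose y.link_id has no match in z get NULL for z's columns.
Result: 6 row(s).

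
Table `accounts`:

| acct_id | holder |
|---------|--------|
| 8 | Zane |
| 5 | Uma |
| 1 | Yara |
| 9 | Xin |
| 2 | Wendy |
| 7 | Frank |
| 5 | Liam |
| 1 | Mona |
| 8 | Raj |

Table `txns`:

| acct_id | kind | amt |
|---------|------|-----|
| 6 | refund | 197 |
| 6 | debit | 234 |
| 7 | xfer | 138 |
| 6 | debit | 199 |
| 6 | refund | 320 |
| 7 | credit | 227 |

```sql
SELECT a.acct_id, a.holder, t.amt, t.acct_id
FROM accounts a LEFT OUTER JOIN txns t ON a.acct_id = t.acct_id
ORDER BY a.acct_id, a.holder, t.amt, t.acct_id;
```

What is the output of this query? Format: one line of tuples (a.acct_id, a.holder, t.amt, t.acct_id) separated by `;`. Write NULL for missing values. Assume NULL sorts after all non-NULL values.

(1, Mona, NULL, NULL); (1, Yara, NULL, NULL); (2, Wendy, NULL, NULL); (5, Liam, NULL, NULL); (5, Uma, NULL, NULL); (7, Frank, 138, 7); (7, Frank, 227, 7); (8, Raj, NULL, NULL); (8, Zane, NULL, NULL); (9, Xin, NULL, NULL)

LEFT JOIN keeps every row from `accounts`; unmatched rows get NULL for `txns`'s columns.
Matching on a.acct_id = t.acct_id.
- a (acct_id=8) has no partner → padded with NULL.
- a (acct_id=5) has no partner → padded with NULL.
- a (acct_id=1) has no partner → padded with NULL.
- a (acct_id=9) has no partner → padded with NULL.
- a (acct_id=2) has no partner → padded with NULL.
- a (acct_id=7) pairs with 2 row(s) of t.
- a (acct_id=5) has no partner → padded with NULL.
- a (acct_id=1) has no partner → padded with NULL.
- a (acct_id=8) has no partner → padded with NULL.
After projecting and ordering:
a.acct_id | a.holder | t.amt | t.acct_id
1 | Mona | NULL | NULL
1 | Yara | NULL | NULL
2 | Wendy | NULL | NULL
5 | Liam | NULL | NULL
5 | Uma | NULL | NULL
7 | Frank | 138 | 7
7 | Frank | 227 | 7
8 | Raj | NULL | NULL
8 | Zane | NULL | NULL
9 | Xin | NULL | NULL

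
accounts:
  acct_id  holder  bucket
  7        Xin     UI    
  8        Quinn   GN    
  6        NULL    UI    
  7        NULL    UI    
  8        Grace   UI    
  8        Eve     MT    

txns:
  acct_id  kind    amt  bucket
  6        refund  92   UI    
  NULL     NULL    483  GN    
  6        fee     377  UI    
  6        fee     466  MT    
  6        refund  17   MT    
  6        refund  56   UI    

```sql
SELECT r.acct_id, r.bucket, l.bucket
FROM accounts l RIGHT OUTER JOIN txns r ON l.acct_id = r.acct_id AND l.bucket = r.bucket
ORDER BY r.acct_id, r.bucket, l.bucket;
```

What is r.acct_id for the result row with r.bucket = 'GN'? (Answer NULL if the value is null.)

RIGHT JOIN keeps every row from `txns`; unmatched rows get NULL for `accounts`'s columns.
Matching on l.acct_id = r.acct_id AND l.bucket = r.bucket. A NULL in a compared column never satisfies the condition.
Matched pairs: 3; unmatched r rows kept: 3.

NULL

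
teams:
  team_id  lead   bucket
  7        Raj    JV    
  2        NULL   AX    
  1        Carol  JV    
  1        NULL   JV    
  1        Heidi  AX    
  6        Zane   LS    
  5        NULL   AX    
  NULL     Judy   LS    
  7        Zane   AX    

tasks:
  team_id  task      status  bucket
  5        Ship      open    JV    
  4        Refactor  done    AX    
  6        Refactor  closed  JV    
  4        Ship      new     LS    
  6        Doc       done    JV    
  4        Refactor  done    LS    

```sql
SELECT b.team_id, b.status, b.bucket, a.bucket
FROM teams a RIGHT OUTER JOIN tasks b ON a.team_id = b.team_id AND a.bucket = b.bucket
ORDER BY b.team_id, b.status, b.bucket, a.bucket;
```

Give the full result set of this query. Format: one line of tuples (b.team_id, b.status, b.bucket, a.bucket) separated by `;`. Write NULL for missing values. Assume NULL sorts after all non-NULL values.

(4, done, AX, NULL); (4, done, LS, NULL); (4, new, LS, NULL); (5, open, JV, NULL); (6, closed, JV, NULL); (6, done, JV, NULL)

RIGHT JOIN keeps every row from `tasks`; unmatched rows get NULL for `teams`'s columns.
Matching on a.team_id = b.team_id AND a.bucket = b.bucket. A NULL in a compared column never satisfies the condition.
- a row (team_id=7, bucket=JV): no match.
- a row (team_id=2, bucket=AX): no match.
- a row (team_id=1, bucket=JV): no match.
- a row (team_id=1, bucket=JV): no match.
- a row (team_id=1, bucket=AX): no match.
- a row (team_id=6, bucket=LS): no match.
- a row (team_id=5, bucket=AX): no match.
- a row (team_id=NULL, bucket=LS): no match.
- a row (team_id=7, bucket=AX): no match.
- plus 6 unmatched b row(s), each kept with NULL a columns.
After projecting and ordering:
b.team_id | b.status | b.bucket | a.bucket
4 | done | AX | NULL
4 | done | LS | NULL
4 | new | LS | NULL
5 | open | JV | NULL
6 | closed | JV | NULL
6 | done | JV | NULL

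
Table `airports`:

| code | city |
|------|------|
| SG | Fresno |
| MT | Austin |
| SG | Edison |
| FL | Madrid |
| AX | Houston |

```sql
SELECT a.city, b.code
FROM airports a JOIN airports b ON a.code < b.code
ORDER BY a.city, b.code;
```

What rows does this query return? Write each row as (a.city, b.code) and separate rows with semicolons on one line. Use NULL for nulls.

INNER JOIN keeps only pairs where the ON condition holds.
Matching on a.code < b.code.
- code=SG: no matching b row, dropped.
- code=MT: 2 matching b row(s), so 2 row(s) emitted.
- code=SG: no matching b row, dropped.
- code=FL: 3 matching b row(s), so 3 row(s) emitted.
- code=AX: 4 matching b row(s), so 4 row(s) emitted.
After projecting and ordering:
a.city | b.code
Austin | SG
Austin | SG
Houston | FL
Houston | MT
Houston | SG
Houston | SG
Madrid | MT
Madrid | SG
Madrid | SG

(Austin, SG); (Austin, SG); (Houston, FL); (Houston, MT); (Houston, SG); (Houston, SG); (Madrid, MT); (Madrid, SG); (Madrid, SG)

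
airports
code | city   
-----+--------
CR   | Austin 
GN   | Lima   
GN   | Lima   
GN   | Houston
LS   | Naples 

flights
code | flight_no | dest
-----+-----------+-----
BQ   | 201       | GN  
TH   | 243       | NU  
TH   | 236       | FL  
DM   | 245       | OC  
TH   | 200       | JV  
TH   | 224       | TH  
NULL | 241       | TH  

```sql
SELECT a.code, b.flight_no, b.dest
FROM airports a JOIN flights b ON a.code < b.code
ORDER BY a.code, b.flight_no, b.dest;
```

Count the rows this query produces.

INNER JOIN keeps only pairs where the ON condition holds.
Matching on a.code < b.code. A NULL in a compared column never satisfies the condition.
- a[0] code=CR → 5 match(es) in b → 5 row(s).
- a[1] code=GN → 4 match(es) in b → 4 row(s).
- a[2] code=GN → 4 match(es) in b → 4 row(s).
- a[3] code=GN → 4 match(es) in b → 4 row(s).
- a[4] code=LS → 4 match(es) in b → 4 row(s).
Total: 21 rows.

21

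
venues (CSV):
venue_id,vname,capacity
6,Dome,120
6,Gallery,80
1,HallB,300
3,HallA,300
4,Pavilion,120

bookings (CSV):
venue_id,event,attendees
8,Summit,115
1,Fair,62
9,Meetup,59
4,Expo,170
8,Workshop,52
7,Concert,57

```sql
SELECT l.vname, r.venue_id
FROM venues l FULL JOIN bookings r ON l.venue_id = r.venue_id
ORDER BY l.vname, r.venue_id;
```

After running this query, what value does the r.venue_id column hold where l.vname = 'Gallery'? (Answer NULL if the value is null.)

NULL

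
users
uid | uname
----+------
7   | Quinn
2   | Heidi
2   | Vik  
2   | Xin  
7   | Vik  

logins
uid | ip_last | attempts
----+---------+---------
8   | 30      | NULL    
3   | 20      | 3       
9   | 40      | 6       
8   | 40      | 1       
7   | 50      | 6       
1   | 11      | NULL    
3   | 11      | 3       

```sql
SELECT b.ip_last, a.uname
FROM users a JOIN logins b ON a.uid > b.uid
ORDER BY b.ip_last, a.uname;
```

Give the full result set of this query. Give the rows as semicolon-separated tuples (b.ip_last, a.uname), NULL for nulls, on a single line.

(11, Heidi); (11, Quinn); (11, Quinn); (11, Vik); (11, Vik); (11, Vik); (11, Xin); (20, Quinn); (20, Vik)

INNER JOIN keeps only pairs where the ON condition holds.
Matching on a.uid > b.uid.
Matched pairs: 9.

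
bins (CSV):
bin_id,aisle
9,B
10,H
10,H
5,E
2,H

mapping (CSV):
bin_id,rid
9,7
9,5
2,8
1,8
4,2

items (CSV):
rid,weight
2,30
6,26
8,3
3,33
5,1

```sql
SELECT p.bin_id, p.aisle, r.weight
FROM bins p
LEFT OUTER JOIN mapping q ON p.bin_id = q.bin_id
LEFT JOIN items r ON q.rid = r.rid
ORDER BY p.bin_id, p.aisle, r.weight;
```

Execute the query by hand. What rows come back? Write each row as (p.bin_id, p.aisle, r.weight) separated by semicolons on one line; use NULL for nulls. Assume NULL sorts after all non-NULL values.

(2, H, 3); (5, E, NULL); (9, B, 1); (9, B, NULL); (10, H, NULL); (10, H, NULL)

Joins associate left-to-right: bins LEFT JOIN mapping on bin_id gives 6 intermediate row(s).
Then LEFT JOIN `items r` on rid: each of those 6 rows is kept; rows whose q.rid has no match in r get NULL for r's columns.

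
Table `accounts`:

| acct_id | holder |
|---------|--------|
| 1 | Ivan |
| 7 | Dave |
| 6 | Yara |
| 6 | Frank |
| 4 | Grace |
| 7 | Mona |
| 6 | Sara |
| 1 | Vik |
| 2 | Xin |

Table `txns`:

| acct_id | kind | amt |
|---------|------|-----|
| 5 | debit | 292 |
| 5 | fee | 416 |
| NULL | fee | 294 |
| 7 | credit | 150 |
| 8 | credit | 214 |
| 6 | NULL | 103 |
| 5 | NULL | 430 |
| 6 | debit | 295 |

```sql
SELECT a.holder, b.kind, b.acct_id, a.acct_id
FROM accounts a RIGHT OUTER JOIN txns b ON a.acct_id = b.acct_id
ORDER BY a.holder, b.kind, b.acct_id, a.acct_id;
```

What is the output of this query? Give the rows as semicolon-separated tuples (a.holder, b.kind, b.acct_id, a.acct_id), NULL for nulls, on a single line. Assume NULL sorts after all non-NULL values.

(Dave, credit, 7, 7); (Frank, debit, 6, 6); (Frank, NULL, 6, 6); (Mona, credit, 7, 7); (Sara, debit, 6, 6); (Sara, NULL, 6, 6); (Yara, debit, 6, 6); (Yara, NULL, 6, 6); (NULL, credit, 8, NULL); (NULL, debit, 5, NULL); (NULL, fee, 5, NULL); (NULL, fee, NULL, NULL); (NULL, NULL, 5, NULL)

RIGHT JOIN keeps every row from `txns`; unmatched rows get NULL for `accounts`'s columns.
Matching on a.acct_id = b.acct_id. A NULL in a compared column never satisfies the condition.
- a[0] acct_id=1 → no match.
- a[1] acct_id=7 → 1 match(es) in b → 1 row(s).
- a[2] acct_id=6 → 2 match(es) in b → 2 row(s).
- a[3] acct_id=6 → 2 match(es) in b → 2 row(s).
- a[4] acct_id=4 → no match.
- a[5] acct_id=7 → 1 match(es) in b → 1 row(s).
- a[6] acct_id=6 → 2 match(es) in b → 2 row(s).
- a[7] acct_id=1 → no match.
- a[8] acct_id=2 → no match.
- 5 b row(s) had no a match → kept, a columns NULL.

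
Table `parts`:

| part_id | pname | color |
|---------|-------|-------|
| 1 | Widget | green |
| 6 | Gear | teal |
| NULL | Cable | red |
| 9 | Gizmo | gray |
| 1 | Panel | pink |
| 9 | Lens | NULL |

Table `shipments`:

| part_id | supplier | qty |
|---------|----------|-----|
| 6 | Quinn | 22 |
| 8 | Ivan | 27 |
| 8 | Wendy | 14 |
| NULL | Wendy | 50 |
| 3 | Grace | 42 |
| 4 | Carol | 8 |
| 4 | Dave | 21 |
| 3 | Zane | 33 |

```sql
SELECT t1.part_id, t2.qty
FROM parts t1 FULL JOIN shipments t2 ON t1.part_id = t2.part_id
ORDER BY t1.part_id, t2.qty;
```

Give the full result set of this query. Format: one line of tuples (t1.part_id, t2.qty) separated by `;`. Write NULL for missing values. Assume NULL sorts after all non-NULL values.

(1, NULL); (1, NULL); (6, 22); (9, NULL); (9, NULL); (NULL, 8); (NULL, 14); (NULL, 21); (NULL, 27); (NULL, 33); (NULL, 42); (NULL, 50); (NULL, NULL)

FULL OUTER JOIN keeps every row from both sides; unmatched rows get NULL for the other side's columns.
Matching on t1.part_id = t2.part_id. A NULL in a compared column never satisfies the condition.
- t1[0] part_id=1 → no match; kept with NULLs on the t2 side.
- t1[1] part_id=6 → 1 match(es) in t2 → 1 row(s).
- t1[2] part_id=NULL → no match; kept with NULLs on the t2 side.
- t1[3] part_id=9 → no match; kept with NULLs on the t2 side.
- t1[4] part_id=1 → no match; kept with NULLs on the t2 side.
- t1[5] part_id=9 → no match; kept with NULLs on the t2 side.
- 7 row(s) from t2 found no t1 partner → padded with NULL.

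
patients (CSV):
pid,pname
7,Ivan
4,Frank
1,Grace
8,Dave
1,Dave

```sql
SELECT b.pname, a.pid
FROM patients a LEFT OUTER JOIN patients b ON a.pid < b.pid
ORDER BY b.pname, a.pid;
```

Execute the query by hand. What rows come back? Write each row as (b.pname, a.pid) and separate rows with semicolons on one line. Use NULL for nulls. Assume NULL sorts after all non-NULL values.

LEFT JOIN keeps every row from `patients a`; unmatched rows get NULL for `patients b`'s columns.
Matching on a.pid < b.pid.
Matched pairs: 9; unmatched a rows kept: 1.

(Dave, 1); (Dave, 1); (Dave, 4); (Dave, 7); (Frank, 1); (Frank, 1); (Ivan, 1); (Ivan, 1); (Ivan, 4); (NULL, 8)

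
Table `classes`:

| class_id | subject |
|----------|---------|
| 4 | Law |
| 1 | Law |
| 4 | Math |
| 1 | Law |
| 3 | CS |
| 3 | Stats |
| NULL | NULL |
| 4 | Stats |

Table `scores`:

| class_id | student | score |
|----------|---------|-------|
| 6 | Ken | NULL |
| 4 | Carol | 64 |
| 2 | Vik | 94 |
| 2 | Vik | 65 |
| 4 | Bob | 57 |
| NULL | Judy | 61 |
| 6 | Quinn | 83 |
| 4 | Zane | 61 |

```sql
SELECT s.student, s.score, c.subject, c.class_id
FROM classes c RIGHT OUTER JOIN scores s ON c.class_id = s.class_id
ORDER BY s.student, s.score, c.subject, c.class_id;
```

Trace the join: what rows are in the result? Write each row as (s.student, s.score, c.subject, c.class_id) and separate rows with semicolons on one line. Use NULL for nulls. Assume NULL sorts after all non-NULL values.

(Bob, 57, Law, 4); (Bob, 57, Math, 4); (Bob, 57, Stats, 4); (Carol, 64, Law, 4); (Carol, 64, Math, 4); (Carol, 64, Stats, 4); (Judy, 61, NULL, NULL); (Ken, NULL, NULL, NULL); (Quinn, 83, NULL, NULL); (Vik, 65, NULL, NULL); (Vik, 94, NULL, NULL); (Zane, 61, Law, 4); (Zane, 61, Math, 4); (Zane, 61, Stats, 4)

RIGHT JOIN keeps every row from `scores`; unmatched rows get NULL for `classes`'s columns.
Matching on c.class_id = s.class_id. A NULL in a compared column never satisfies the condition.
Matched pairs: 9; unmatched s rows kept: 5.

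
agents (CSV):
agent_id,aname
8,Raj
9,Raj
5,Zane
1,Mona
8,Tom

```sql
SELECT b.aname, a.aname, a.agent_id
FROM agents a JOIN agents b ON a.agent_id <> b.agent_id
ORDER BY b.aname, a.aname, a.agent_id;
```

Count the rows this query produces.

18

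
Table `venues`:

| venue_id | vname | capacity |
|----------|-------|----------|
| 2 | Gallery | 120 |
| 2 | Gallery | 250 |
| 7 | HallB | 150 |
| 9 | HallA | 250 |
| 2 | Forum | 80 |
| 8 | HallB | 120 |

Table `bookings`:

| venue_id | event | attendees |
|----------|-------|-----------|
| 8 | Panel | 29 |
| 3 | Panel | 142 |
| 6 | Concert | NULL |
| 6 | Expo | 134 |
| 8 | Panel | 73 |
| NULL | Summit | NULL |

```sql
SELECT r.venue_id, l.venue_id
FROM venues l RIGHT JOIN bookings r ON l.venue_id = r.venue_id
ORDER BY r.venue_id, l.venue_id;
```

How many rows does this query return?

RIGHT JOIN keeps every row from `bookings`; unmatched rows get NULL for `venues`'s columns.
Matching on l.venue_id = r.venue_id. A NULL in a compared column never satisfies the condition.
- venue_id=2: no matching r row.
- venue_id=2: no matching r row.
- venue_id=7: no matching r row.
- venue_id=9: no matching r row.
- venue_id=2: no matching r row.
- venue_id=8: 2 matching r row(s), so 2 row(s) emitted.
- 4 r row(s) had no l match → kept, l columns NULL.
Total: 2 matched + 4 padded = 6 rows.

6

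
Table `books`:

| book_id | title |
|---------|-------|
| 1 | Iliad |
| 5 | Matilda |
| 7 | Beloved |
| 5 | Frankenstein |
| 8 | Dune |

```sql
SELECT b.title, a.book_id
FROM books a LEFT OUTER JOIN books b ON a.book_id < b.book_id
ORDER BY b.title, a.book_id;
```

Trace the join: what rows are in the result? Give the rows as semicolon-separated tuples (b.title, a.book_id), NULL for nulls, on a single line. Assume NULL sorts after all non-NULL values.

(Beloved, 1); (Beloved, 5); (Beloved, 5); (Dune, 1); (Dune, 5); (Dune, 5); (Dune, 7); (Frankenstein, 1); (Matilda, 1); (NULL, 8)

LEFT JOIN keeps every row from `books a`; unmatched rows get NULL for `books b`'s columns.
Matching on a.book_id < b.book_id.
Matched pairs: 9; unmatched a rows kept: 1.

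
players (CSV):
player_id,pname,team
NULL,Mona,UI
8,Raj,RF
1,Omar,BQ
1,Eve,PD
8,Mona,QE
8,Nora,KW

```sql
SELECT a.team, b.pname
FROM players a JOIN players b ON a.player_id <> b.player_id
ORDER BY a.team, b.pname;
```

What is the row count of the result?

12

INNER JOIN keeps only pairs where the ON condition holds.
Matching on a.player_id <> b.player_id. A NULL in a compared column never satisfies the condition.
Matched pairs: 12.
Total: 12 rows.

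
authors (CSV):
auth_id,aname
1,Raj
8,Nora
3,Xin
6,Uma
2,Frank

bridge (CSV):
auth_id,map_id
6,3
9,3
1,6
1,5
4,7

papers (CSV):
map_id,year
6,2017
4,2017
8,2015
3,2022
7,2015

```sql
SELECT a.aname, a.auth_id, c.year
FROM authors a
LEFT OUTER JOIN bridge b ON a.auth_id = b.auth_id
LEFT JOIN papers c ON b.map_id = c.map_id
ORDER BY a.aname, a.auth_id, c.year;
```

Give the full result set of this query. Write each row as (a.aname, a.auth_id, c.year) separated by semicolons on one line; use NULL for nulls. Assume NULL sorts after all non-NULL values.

(Frank, 2, NULL); (Nora, 8, NULL); (Raj, 1, 2017); (Raj, 1, NULL); (Uma, 6, 2022); (Xin, 3, NULL)

Evaluate left to right. First `authors a LEFT JOIN bridge b` on auth_id: 6 row(s).
Then LEFT JOIN `papers c` on map_id: each of those 6 rows is kept; rows whose b.map_id has no match in c get NULL for c's columns.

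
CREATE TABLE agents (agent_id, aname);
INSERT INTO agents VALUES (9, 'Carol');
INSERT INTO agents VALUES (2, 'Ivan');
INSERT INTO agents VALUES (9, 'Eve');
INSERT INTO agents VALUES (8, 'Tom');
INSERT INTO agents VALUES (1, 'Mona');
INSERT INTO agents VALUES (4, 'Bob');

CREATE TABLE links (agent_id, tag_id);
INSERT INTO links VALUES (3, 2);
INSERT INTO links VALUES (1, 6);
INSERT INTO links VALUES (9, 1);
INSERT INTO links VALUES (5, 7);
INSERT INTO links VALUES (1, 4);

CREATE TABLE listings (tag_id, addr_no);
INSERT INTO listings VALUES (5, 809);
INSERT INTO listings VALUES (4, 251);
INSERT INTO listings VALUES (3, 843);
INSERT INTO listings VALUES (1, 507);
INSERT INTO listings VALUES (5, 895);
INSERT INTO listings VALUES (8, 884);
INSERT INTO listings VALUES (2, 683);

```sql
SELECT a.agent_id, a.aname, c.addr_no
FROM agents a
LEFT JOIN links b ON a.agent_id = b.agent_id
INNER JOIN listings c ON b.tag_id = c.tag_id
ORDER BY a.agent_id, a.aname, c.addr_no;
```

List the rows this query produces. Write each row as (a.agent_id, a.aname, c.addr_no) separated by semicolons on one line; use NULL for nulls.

(1, Mona, 251); (9, Carol, 507); (9, Eve, 507)

Evaluate left to right. First `agents a LEFT JOIN links b` on agent_id: 7 row(s).
Then INNER JOIN `listings c` on tag_id: keep only rows whose b.tag_id appears in c.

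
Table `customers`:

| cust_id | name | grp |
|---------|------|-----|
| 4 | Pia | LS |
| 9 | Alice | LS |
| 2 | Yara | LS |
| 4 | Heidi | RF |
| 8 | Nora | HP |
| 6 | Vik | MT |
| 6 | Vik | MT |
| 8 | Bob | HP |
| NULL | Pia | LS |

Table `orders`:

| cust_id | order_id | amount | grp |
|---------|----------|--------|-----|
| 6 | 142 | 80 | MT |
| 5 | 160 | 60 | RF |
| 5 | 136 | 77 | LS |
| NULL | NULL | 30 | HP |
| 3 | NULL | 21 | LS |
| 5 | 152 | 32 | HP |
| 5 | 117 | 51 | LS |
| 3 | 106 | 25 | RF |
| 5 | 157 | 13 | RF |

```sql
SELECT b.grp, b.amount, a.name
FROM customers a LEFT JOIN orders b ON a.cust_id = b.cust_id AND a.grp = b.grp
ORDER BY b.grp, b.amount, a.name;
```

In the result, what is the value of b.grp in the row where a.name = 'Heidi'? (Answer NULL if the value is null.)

NULL

LEFT JOIN keeps every row from `customers`; unmatched rows get NULL for `orders`'s columns.
Matching on a.cust_id = b.cust_id AND a.grp = b.grp. A NULL in a compared column never satisfies the condition.
- cust_id=4, grp=LS: no b row matches, row kept with b columns NULL.
- cust_id=9, grp=LS: no b row matches, row kept with b columns NULL.
- cust_id=2, grp=LS: no b row matches, row kept with b columns NULL.
- cust_id=4, grp=RF: no b row matches, row kept with b columns NULL.
- cust_id=8, grp=HP: no b row matches, row kept with b columns NULL.
- cust_id=6, grp=MT: 1 matching b row(s), so 1 row(s) emitted.
- cust_id=6, grp=MT: 1 matching b row(s), so 1 row(s) emitted.
- cust_id=8, grp=HP: no b row matches, row kept with b columns NULL.
- cust_id=NULL, grp=LS: no b row matches, row kept with b columns NULL.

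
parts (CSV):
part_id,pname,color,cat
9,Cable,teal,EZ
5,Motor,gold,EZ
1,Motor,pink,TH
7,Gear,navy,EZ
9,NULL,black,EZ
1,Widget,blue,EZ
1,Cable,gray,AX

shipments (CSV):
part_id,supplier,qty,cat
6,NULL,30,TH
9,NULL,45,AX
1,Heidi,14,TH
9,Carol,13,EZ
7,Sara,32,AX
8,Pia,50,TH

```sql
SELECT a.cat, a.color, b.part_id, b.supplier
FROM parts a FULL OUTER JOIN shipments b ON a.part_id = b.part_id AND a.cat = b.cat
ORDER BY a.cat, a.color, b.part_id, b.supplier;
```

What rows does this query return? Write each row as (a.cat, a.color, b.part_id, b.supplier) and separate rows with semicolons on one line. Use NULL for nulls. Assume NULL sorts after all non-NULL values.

(AX, gray, NULL, NULL); (EZ, black, 9, Carol); (EZ, blue, NULL, NULL); (EZ, gold, NULL, NULL); (EZ, navy, NULL, NULL); (EZ, teal, 9, Carol); (TH, pink, 1, Heidi); (NULL, NULL, 6, NULL); (NULL, NULL, 7, Sara); (NULL, NULL, 8, Pia); (NULL, NULL, 9, NULL)

FULL OUTER JOIN keeps every row from both sides; unmatched rows get NULL for the other side's columns.
Matching on a.part_id = b.part_id AND a.cat = b.cat.
Matched pairs: 3; unmatched a rows kept: 4; unmatched b rows kept: 4.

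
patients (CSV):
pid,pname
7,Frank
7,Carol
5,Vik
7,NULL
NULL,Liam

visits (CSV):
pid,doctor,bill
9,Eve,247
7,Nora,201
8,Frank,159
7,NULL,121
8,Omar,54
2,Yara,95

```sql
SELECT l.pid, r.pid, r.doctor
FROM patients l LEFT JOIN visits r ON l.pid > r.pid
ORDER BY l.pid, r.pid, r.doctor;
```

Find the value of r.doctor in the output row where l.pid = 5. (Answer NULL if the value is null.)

Yara

LEFT JOIN keeps every row from `patients`; unmatched rows get NULL for `visits`'s columns.
Matching on l.pid > r.pid. A NULL in a compared column never satisfies the condition.
- l[0] pid=7 → 1 match(es) in r → 1 row(s).
- l[1] pid=7 → 1 match(es) in r → 1 row(s).
- l[2] pid=5 → 1 match(es) in r → 1 row(s).
- l[3] pid=7 → 1 match(es) in r → 1 row(s).
- l[4] pid=NULL → no match; kept with NULLs on the r side.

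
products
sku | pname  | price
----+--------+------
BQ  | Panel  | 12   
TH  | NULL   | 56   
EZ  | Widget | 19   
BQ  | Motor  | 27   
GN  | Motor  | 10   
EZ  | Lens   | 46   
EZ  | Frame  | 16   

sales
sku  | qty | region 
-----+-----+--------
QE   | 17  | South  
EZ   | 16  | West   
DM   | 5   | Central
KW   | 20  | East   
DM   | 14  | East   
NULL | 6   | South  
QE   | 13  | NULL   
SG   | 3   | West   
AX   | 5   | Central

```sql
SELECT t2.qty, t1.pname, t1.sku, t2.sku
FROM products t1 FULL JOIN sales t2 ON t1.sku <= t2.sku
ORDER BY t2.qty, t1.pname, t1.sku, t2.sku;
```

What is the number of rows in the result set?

36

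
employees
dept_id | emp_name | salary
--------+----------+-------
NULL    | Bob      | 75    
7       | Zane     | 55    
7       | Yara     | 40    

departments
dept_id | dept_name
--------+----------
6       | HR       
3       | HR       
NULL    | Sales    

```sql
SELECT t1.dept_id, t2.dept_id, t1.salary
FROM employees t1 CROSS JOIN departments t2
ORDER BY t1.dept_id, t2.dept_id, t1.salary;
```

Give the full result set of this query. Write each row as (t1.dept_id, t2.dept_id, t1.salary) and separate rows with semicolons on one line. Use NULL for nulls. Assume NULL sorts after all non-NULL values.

CROSS JOIN pairs every row of `employees` with every row of `departments`: 3 × 3 = 9 rows.
After projecting and ordering:
t1.dept_id | t2.dept_id | t1.salary
7 | 3 | 40
7 | 3 | 55
7 | 6 | 40
7 | 6 | 55
7 | NULL | 40
7 | NULL | 55
NULL | 3 | 75
NULL | 6 | 75
NULL | NULL | 75

(7, 3, 40); (7, 3, 55); (7, 6, 40); (7, 6, 55); (7, NULL, 40); (7, NULL, 55); (NULL, 3, 75); (NULL, 6, 75); (NULL, NULL, 75)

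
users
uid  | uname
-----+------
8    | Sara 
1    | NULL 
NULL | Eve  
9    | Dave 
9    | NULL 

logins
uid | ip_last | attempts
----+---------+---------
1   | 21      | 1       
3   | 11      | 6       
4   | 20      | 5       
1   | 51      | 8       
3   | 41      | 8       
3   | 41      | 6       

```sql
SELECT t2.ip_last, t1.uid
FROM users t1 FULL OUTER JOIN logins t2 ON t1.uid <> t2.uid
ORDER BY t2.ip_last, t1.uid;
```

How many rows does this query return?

FULL OUTER JOIN keeps every row from both sides; unmatched rows get NULL for the other side's columns.
Matching on t1.uid <> t2.uid. A NULL in a compared column never satisfies the condition.
- t1 (uid=8) pairs with 6 row(s) of t2.
- t1 (uid=1) pairs with 4 row(s) of t2.
- t1 (uid=NULL) has no partner → padded with NULL.
- t1 (uid=9) pairs with 6 row(s) of t2.
- t1 (uid=9) pairs with 6 row(s) of t2.
Total: 22 matched + 1 padded = 23 rows.

23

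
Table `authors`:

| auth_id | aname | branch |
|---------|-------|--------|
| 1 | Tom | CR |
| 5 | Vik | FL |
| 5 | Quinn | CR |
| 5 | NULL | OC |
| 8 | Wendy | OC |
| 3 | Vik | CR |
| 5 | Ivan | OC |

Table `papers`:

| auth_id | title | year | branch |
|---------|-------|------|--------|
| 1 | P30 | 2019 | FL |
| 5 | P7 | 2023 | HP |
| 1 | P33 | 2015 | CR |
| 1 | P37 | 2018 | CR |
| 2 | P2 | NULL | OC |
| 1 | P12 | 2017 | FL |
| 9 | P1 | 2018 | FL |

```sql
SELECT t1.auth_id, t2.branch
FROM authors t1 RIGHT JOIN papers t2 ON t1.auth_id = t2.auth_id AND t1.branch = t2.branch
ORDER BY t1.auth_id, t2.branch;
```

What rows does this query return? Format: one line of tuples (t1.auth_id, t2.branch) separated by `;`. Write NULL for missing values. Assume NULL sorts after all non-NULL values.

RIGHT JOIN keeps every row from `papers`; unmatched rows get NULL for `authors`'s columns.
Matching on t1.auth_id = t2.auth_id AND t1.branch = t2.branch.
Matched pairs: 2; unmatched t2 rows kept: 5.

(1, CR); (1, CR); (NULL, FL); (NULL, FL); (NULL, FL); (NULL, HP); (NULL, OC)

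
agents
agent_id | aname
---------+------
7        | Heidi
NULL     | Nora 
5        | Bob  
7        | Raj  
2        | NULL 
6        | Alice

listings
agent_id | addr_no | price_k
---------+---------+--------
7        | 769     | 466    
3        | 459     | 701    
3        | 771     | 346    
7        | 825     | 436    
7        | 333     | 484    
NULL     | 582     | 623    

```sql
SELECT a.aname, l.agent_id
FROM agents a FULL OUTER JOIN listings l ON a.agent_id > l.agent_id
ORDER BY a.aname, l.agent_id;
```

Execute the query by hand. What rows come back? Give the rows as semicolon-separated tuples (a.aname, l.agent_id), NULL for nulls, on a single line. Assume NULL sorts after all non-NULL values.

FULL OUTER JOIN keeps every row from both sides; unmatched rows get NULL for the other side's columns.
Matching on a.agent_id > l.agent_id. A NULL in a compared column never satisfies the condition.
Matched pairs: 8; unmatched a rows kept: 2; unmatched l rows kept: 4.

(Alice, 3); (Alice, 3); (Bob, 3); (Bob, 3); (Heidi, 3); (Heidi, 3); (Nora, NULL); (Raj, 3); (Raj, 3); (NULL, 7); (NULL, 7); (NULL, 7); (NULL, NULL); (NULL, NULL)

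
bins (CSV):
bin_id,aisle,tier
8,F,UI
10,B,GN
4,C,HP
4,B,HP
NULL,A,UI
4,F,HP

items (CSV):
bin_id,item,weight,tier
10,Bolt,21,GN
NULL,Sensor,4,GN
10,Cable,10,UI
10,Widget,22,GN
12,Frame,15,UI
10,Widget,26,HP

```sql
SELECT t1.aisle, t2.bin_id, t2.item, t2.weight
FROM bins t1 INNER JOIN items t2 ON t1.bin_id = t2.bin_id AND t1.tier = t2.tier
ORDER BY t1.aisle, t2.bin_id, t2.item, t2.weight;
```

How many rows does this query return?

2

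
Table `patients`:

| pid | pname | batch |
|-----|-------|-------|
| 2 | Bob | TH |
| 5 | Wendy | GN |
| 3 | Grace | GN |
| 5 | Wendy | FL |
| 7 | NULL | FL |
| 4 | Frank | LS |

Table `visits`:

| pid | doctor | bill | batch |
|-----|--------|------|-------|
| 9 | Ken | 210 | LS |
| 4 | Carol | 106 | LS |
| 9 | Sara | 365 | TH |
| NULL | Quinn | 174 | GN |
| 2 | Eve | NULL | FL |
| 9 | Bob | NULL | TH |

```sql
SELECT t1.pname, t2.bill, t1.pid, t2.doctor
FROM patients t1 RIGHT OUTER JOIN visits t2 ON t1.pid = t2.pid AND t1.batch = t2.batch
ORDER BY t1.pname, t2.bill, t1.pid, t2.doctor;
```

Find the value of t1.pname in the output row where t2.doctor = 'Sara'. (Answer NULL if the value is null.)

NULL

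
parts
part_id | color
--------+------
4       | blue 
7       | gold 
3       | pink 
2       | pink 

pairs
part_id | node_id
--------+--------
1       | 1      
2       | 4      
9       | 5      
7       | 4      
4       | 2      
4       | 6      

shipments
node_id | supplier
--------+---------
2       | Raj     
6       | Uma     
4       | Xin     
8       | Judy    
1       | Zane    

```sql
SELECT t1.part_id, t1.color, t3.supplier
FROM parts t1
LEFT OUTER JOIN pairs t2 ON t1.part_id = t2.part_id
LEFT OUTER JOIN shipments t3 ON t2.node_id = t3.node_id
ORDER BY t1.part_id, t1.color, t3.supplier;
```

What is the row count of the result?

Step 1 — t1 LEFT JOIN t2 on part_id → 5 row(s).
Then LEFT JOIN `shipments t3` on node_id: each of those 5 rows is kept; rows whose t2.node_id has no match in t3 get NULL for t3's columns.
Result: 5 row(s).

5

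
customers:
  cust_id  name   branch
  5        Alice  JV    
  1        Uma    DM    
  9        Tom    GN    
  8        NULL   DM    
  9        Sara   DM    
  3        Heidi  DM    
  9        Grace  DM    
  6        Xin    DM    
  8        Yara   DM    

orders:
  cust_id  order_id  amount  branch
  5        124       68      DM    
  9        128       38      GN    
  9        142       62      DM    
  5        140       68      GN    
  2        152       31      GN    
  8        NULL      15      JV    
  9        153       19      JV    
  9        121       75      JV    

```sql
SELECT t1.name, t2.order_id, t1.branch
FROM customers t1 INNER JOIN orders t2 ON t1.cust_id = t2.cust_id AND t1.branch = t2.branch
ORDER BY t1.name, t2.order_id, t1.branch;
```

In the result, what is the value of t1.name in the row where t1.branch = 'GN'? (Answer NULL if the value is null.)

INNER JOIN keeps only pairs where the ON condition holds.
Matching on t1.cust_id = t2.cust_id AND t1.branch = t2.branch.
- cust_id=5, branch=JV: no matching t2 row, dropped.
- cust_id=1, branch=DM: no matching t2 row, dropped.
- cust_id=9, branch=GN: 1 matching t2 row(s), so 1 row(s) emitted.
- cust_id=8, branch=DM: no matching t2 row, dropped.
- cust_id=9, branch=DM: 1 matching t2 row(s), so 1 row(s) emitted.
- cust_id=3, branch=DM: no matching t2 row, dropped.
- cust_id=9, branch=DM: 1 matching t2 row(s), so 1 row(s) emitted.
- cust_id=6, branch=DM: no matching t2 row, dropped.
- cust_id=8, branch=DM: no matching t2 row, dropped.

Tom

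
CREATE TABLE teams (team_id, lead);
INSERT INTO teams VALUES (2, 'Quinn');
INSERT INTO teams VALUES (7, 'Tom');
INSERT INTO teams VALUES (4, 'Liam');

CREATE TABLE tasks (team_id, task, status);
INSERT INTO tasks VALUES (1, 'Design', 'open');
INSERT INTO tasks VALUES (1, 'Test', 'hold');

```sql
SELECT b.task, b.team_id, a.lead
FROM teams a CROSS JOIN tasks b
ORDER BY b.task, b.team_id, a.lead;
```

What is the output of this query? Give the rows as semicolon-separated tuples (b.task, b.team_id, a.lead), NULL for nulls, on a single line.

(Design, 1, Liam); (Design, 1, Quinn); (Design, 1, Tom); (Test, 1, Liam); (Test, 1, Quinn); (Test, 1, Tom)

CROSS JOIN pairs every row of `teams` with every row of `tasks`: 3 × 2 = 6 rows.
After projecting and ordering:
b.task | b.team_id | a.lead
Design | 1 | Liam
Design | 1 | Quinn
Design | 1 | Tom
Test | 1 | Liam
Test | 1 | Quinn
Test | 1 | Tom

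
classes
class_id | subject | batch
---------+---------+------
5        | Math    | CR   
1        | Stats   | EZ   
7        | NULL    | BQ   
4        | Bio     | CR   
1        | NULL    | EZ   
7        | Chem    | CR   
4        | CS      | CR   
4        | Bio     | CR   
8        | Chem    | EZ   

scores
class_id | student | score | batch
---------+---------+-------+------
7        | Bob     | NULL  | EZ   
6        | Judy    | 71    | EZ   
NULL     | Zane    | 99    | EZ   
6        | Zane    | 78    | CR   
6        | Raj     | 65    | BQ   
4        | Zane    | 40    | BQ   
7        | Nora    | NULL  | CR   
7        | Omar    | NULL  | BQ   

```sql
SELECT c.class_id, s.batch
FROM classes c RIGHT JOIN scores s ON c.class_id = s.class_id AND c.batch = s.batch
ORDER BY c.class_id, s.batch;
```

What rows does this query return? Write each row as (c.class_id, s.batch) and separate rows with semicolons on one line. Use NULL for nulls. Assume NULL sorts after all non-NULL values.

RIGHT JOIN keeps every row from `scores`; unmatched rows get NULL for `classes`'s columns.
Matching on c.class_id = s.class_id AND c.batch = s.batch. A NULL in a compared column never satisfies the condition.
- class_id=5, batch=CR: no matching s row.
- class_id=1, batch=EZ: no matching s row.
- class_id=7, batch=BQ: 1 matching s row(s), so 1 row(s) emitted.
- class_id=4, batch=CR: no matching s row.
- class_id=1, batch=EZ: no matching s row.
- class_id=7, batch=CR: 1 matching s row(s), so 1 row(s) emitted.
- class_id=4, batch=CR: no matching s row.
- class_id=4, batch=CR: no matching s row.
- class_id=8, batch=EZ: no matching s row.
- plus 6 unmatched s row(s), each kept with NULL c columns.
After projecting and ordering:
c.class_id | s.batch
7 | BQ
7 | CR
NULL | BQ
NULL | BQ
NULL | CR
NULL | EZ
NULL | EZ
NULL | EZ

(7, BQ); (7, CR); (NULL, BQ); (NULL, BQ); (NULL, CR); (NULL, EZ); (NULL, EZ); (NULL, EZ)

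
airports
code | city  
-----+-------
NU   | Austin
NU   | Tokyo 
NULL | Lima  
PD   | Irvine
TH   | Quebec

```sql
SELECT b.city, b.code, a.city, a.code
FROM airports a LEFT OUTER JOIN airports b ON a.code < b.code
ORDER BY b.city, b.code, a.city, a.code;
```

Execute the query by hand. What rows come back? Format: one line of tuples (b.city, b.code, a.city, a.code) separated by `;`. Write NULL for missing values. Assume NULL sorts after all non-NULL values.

(Irvine, PD, Austin, NU); (Irvine, PD, Tokyo, NU); (Quebec, TH, Austin, NU); (Quebec, TH, Irvine, PD); (Quebec, TH, Tokyo, NU); (NULL, NULL, Lima, NULL); (NULL, NULL, Quebec, TH)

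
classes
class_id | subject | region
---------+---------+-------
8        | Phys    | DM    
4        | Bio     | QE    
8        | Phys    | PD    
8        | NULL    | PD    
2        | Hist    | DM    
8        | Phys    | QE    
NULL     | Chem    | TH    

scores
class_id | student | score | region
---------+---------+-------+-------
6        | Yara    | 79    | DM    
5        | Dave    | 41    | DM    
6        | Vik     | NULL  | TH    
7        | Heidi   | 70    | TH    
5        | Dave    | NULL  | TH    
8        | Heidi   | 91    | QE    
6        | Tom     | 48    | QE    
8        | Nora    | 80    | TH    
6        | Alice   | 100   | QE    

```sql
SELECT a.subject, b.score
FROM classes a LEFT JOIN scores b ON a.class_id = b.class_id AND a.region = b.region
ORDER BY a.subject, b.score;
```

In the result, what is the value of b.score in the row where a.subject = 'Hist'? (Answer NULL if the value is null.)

LEFT JOIN keeps every row from `classes`; unmatched rows get NULL for `scores`'s columns.
Matching on a.class_id = b.class_id AND a.region = b.region. A NULL in a compared column never satisfies the condition.
Matched pairs: 1; unmatched a rows kept: 6.

NULL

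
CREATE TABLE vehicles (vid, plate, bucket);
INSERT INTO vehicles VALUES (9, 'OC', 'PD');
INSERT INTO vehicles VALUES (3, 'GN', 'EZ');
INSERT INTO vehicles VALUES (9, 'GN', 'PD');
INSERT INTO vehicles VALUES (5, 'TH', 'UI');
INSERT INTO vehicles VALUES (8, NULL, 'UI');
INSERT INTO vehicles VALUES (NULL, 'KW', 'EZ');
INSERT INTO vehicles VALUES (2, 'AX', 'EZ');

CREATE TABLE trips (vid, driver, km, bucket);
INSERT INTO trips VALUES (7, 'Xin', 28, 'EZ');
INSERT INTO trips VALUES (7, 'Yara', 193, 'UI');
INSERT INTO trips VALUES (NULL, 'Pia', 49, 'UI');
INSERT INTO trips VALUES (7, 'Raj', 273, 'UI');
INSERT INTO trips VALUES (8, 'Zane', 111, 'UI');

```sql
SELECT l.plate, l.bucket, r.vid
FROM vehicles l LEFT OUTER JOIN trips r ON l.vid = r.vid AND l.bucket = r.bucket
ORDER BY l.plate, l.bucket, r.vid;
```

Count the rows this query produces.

7

LEFT JOIN keeps every row from `vehicles`; unmatched rows get NULL for `trips`'s columns.
Matching on l.vid = r.vid AND l.bucket = r.bucket. A NULL in a compared column never satisfies the condition.
Matched pairs: 1; unmatched l rows kept: 6.
Total: 1 matched + 6 padded = 7 rows.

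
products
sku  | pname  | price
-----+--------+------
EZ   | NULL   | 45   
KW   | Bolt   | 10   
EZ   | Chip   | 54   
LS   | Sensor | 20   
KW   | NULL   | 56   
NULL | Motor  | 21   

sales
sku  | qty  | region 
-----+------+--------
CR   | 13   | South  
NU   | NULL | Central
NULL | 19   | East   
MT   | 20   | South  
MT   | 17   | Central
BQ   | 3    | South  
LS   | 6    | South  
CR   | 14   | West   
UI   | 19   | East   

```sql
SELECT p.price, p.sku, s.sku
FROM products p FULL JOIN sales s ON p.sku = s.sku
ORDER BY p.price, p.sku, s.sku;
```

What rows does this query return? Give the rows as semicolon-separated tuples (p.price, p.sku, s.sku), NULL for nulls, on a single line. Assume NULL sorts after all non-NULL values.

(10, KW, NULL); (20, LS, LS); (21, NULL, NULL); (45, EZ, NULL); (54, EZ, NULL); (56, KW, NULL); (NULL, NULL, BQ); (NULL, NULL, CR); (NULL, NULL, CR); (NULL, NULL, MT); (NULL, NULL, MT); (NULL, NULL, NU); (NULL, NULL, UI); (NULL, NULL, NULL)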